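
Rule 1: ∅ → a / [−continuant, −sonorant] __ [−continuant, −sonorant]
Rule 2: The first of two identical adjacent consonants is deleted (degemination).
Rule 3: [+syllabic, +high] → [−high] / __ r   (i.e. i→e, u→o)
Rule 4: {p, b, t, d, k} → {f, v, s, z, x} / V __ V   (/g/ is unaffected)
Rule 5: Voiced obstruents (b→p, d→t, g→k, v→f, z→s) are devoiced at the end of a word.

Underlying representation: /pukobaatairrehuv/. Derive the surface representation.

Rule 1 (stop-cluster a-epenthesis): no segment meets the environment; /pukobaatairrehuv/ is unchanged.
Rule 2 (degemination): /rr/ is a geminate; the first /r/ deletes. /pukobaatairrehuv/ → pukobaatairehuv.
Rule 3 (pre-rhotic lowering): /i/ is a high vowel immediately before /r/, so it lowers to [e]. /pukobaatairehuv/ → pukobaataerehuv.
Rule 4 (intervocalic spirantization): /k/ is a stop between vowels /u/ and /o/, so it spirantizes to the fricative [x]. /b/ is a stop between vowels /o/ and /a/, so it spirantizes to the fricative [v]. /t/ is a stop between vowels /a/ and /a/, so it spirantizes to the fricative [s]. /pukobaataerehuv/ → puxovaasaerehuv.
Rule 5 (final devoicing): /v/ is a voiced obstruent in word-final position, so it devoices to [f]. /puxovaasaerehuv/ → puxovaasaerehuf.

puxovaasaerehuf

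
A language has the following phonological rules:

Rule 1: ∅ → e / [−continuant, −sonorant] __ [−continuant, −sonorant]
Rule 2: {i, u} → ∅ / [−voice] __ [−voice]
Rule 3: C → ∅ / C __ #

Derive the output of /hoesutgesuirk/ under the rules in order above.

hoestegesuir

Rule 1 (stop-cluster e-epenthesis): /t/ and /g/ form a stop–stop cluster, so [e] is inserted between them. /hoesutgesuirk/ → hoesutegesuirk.
Rule 2 (high vowel syncope): /u/ is a high vowel flanked by voiceless consonants /s/ and /t/, so it deletes. /hoesutegesuirk/ → hoestegesuirk.
Rule 3 (final cluster simplification): /k/ is the second consonant of a word-final cluster /rk/, so it deletes. /hoestegesuirk/ → hoestegesuir.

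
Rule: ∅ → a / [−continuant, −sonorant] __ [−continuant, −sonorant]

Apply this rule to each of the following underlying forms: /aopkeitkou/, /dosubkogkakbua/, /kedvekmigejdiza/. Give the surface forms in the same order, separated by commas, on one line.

/aopkeitkou/: /p/ and /k/ form a stop–stop cluster, so [a] is inserted between them. /t/ and /k/ form a stop–stop cluster, so [a] is inserted between them. → [aopakeitakou].
/dosubkogkakbua/: /b/ and /k/ form a stop–stop cluster, so [a] is inserted between them. /g/ and /k/ form a stop–stop cluster, so [a] is inserted between them. /k/ and /b/ form a stop–stop cluster, so [a] is inserted between them. → [dosubakogakakabua].
/kedvekmigejdiza/: the rule's environment is not met; surfaces unchanged as [kedvekmigejdiza].

aopakeitakou, dosubakogakakabua, kedvekmigejdiza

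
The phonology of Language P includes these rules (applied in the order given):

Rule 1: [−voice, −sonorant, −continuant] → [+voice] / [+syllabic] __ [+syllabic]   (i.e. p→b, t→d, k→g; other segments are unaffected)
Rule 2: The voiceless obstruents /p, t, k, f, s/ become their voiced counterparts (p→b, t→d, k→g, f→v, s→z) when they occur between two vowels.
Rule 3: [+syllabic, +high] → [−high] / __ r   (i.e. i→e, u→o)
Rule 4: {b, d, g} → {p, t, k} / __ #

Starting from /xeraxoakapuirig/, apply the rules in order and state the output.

Rule 1 (intervocalic voicing): /k/ is a voiceless stop between vowels /a/ and /a/, so it voices to [g]. /p/ is a voiceless stop between vowels /a/ and /u/, so it voices to [b]. /xeraxoakapuirig/ → xeraxoagabuirig.
Rule 2 (intervocalic voicing): no segment meets the environment; /xeraxoagabuirig/ is unchanged.
Rule 3 (pre-rhotic lowering): /i/ is a high vowel immediately before /r/, so it lowers to [e]. /xeraxoagabuirig/ → xeraxoagabuerig.
Rule 4 (final devoicing): /g/ is a voiced stop in word-final position, so it devoices to [k]. /xeraxoagabuerig/ → xeraxoagabuerik.

xeraxoagabuerik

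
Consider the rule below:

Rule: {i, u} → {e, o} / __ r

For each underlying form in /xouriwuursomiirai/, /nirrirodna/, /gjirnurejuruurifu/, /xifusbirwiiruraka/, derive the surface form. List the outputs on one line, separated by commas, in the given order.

xooriwuorsomierai, nerrerodna, gjernorejoruorifu, xifusberwieroraka

/xouriwuursomiirai/: /u/ is a high vowel immediately before /r/, so it lowers to [o]. /u/ is a high vowel immediately before /r/, so it lowers to [o]. /i/ is a high vowel immediately before /r/, so it lowers to [e]. → [xooriwuorsomierai].
/nirrirodna/: /i/ is a high vowel immediately before /r/, so it lowers to [e]. /i/ is a high vowel immediately before /r/, so it lowers to [e]. → [nerrerodna].
/gjirnurejuruurifu/: /i/ is a high vowel immediately before /r/, so it lowers to [e]. /u/ is a high vowel immediately before /r/, so it lowers to [o]. /u/ is a high vowel immediately before /r/, so it lowers to [o]. /u/ is a high vowel immediately before /r/, so it lowers to [o]. → [gjernorejoruorifu].
/xifusbirwiiruraka/: /i/ is a high vowel immediately before /r/, so it lowers to [e]. /i/ is a high vowel immediately before /r/, so it lowers to [e]. /u/ is a high vowel immediately before /r/, so it lowers to [o]. → [xifusberwieroraka].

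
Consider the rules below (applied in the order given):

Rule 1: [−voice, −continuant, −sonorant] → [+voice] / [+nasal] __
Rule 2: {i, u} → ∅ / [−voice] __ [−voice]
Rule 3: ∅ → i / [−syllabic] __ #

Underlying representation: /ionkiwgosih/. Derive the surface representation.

iongiwgoshi

Rule 1 (post-nasal voicing): /k/ is a voiceless stop immediately after the nasal /n/, so it voices to [g]. /ionkiwgosih/ → iongiwgosih.
Rule 2 (high vowel syncope): /i/ is a high vowel flanked by voiceless consonants /s/ and /h/, so it deletes. /iongiwgosih/ → iongiwgosh.
Rule 3 (final i-epenthesis): the form ends in the consonant /h/, so [i] is inserted word-finally. /iongiwgosh/ → iongiwgoshi.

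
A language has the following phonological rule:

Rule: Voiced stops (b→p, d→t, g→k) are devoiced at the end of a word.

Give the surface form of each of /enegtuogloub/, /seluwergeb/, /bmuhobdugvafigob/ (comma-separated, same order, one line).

/enegtuogloub/: /b/ is a voiced stop in word-final position, so it devoices to [p]. → [enegtuogloup].
/seluwergeb/: /b/ is a voiced stop in word-final position, so it devoices to [p]. → [seluwergep].
/bmuhobdugvafigob/: /b/ is a voiced stop in word-final position, so it devoices to [p]. → [bmuhobdugvafigop].

enegtuogloup, seluwergep, bmuhobdugvafigop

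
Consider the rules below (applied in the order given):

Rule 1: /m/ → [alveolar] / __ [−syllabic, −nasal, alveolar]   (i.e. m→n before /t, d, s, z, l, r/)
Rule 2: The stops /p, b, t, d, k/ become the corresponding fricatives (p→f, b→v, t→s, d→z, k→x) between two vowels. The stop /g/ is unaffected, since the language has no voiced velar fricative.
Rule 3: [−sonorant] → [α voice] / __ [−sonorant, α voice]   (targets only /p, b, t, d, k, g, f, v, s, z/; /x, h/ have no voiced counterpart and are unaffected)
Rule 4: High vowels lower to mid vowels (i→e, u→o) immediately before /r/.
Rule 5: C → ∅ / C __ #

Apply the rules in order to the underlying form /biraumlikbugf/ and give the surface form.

Rule 1 (nasal place assimilation): /m/ precedes the alveolar consonant /l/, so it assimilates in place to [n]. /biraumlikbugf/ → biraunlikbugf.
Rule 2 (intervocalic spirantization): no segment meets the environment; /biraunlikbugf/ is unchanged.
Rule 3 (regressive voicing assimilation): /k/ precedes the voiced obstruent /b/, so it voices to [g] by assimilation. /g/ precedes the voiceless obstruent /f/, so it devoices to [k] by assimilation. /biraunlikbugf/ → biraunligbukf.
Rule 4 (pre-rhotic lowering): /i/ is a high vowel immediately before /r/, so it lowers to [e]. /biraunligbukf/ → beraunligbukf.
Rule 5 (final cluster simplification): /f/ is the second consonant of a word-final cluster /kf/, so it deletes. /beraunligbukf/ → beraunligbuk.

beraunligbuk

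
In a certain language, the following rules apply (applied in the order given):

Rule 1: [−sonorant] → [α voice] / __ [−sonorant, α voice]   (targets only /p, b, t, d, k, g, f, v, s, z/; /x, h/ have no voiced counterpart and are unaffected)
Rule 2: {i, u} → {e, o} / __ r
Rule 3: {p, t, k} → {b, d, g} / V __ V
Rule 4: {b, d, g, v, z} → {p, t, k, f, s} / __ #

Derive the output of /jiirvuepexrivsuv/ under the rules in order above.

jiervuebexrifsuf

Rule 1 (regressive voicing assimilation): /v/ precedes the voiceless obstruent /s/, so it devoices to [f] by assimilation. /jiirvuepexrivsuv/ → jiirvuepexrifsuv.
Rule 2 (pre-rhotic lowering): /i/ is a high vowel immediately before /r/, so it lowers to [e]. /jiirvuepexrifsuv/ → jiervuepexrifsuv.
Rule 3 (intervocalic voicing): /p/ is a voiceless stop between vowels /e/ and /e/, so it voices to [b]. /jiervuepexrifsuv/ → jiervuebexrifsuv.
Rule 4 (final devoicing): /v/ is a voiced obstruent in word-final position, so it devoices to [f]. /jiervuebexrifsuv/ → jiervuebexrifsuf.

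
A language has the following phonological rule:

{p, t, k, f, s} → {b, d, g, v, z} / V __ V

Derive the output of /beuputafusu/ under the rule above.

/p/ is a voiceless obstruent between vowels /u/ and /u/, so it voices to [b].
/t/ is a voiceless obstruent between vowels /u/ and /a/, so it voices to [d].
/f/ is a voiceless obstruent between vowels /a/ and /u/, so it voices to [v].
/s/ is a voiceless obstruent between vowels /u/ and /u/, so it voices to [z].
Surface form: [beubudavuzu].

beubudavuzu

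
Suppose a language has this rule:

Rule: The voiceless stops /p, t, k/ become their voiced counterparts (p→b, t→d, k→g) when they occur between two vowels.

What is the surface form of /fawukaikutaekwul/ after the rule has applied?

fawugaigudaekwul

/k/ is a voiceless stop between vowels /u/ and /a/, so it voices to [g].
/k/ is a voiceless stop between vowels /i/ and /u/, so it voices to [g].
/t/ is a voiceless stop between vowels /u/ and /a/, so it voices to [d].
The other instance of /k/ does not occur in the required environment and remains unchanged.
Surface form: [fawugaigudaekwul].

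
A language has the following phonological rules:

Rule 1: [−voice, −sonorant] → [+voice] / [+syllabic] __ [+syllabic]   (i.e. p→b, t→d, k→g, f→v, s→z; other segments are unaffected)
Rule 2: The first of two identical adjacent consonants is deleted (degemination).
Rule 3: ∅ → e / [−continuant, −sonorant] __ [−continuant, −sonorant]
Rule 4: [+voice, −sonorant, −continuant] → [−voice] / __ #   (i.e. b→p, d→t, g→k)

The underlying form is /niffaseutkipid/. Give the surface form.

Rule 1 (intervocalic voicing): /s/ is a voiceless obstruent between vowels /a/ and /e/, so it voices to [z]. /p/ is a voiceless obstruent between vowels /i/ and /i/, so it voices to [b]. /niffaseutkipid/ → niffazeutkibid.
Rule 2 (degemination): /ff/ is a geminate; the first /f/ deletes. /niffazeutkibid/ → nifazeutkibid.
Rule 3 (stop-cluster e-epenthesis): /t/ and /k/ form a stop–stop cluster, so [e] is inserted between them. /nifazeutkibid/ → nifazeutekibid.
Rule 4 (final devoicing): /d/ is a voiced stop in word-final position, so it devoices to [t]. /nifazeutekibid/ → nifazeutekibit.

nifazeutekibit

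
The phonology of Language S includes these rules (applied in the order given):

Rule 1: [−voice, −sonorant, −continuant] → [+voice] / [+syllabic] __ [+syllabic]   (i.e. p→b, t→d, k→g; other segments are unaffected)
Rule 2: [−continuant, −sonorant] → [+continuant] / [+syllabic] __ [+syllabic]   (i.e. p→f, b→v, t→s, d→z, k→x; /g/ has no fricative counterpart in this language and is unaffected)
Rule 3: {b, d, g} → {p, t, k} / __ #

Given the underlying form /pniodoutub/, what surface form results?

pniozouzup

Rule 1 (intervocalic voicing): /t/ is a voiceless stop between vowels /u/ and /u/, so it voices to [d]. /pniodoutub/ → pniodoudub.
Rule 2 (intervocalic spirantization): /d/ is a stop between vowels /o/ and /o/, so it spirantizes to the fricative [z]. /d/ is a stop between vowels /u/ and /u/, so it spirantizes to the fricative [z]. /pniodoudub/ → pniozouzub.
Rule 3 (final devoicing): /b/ is a voiced stop in word-final position, so it devoices to [p]. /pniozouzub/ → pniozouzup.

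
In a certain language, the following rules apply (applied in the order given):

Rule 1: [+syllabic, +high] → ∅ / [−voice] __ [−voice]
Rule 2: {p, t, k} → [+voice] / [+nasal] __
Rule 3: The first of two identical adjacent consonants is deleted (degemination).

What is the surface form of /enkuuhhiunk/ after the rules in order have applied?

enguuhiung

Rule 1 (high vowel syncope): no segment meets the environment; /enkuuhhiunk/ is unchanged.
Rule 2 (post-nasal voicing): /k/ is a voiceless stop immediately after the nasal /n/, so it voices to [g]. /k/ is a voiceless stop immediately after the nasal /n/, so it voices to [g]. /enkuuhhiunk/ → enguuhhiung.
Rule 3 (degemination): /hh/ is a geminate; the first /h/ deletes. /enguuhhiung/ → enguuhiung.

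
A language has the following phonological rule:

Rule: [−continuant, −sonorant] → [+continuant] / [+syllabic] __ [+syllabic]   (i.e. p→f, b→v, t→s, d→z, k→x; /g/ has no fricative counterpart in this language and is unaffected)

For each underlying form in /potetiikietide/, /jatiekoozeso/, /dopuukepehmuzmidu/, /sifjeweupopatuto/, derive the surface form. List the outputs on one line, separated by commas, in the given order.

/potetiikietide/: /t/ is a stop between vowels /o/ and /e/, so it spirantizes to the fricative [s]. /t/ is a stop between vowels /e/ and /i/, so it spirantizes to the fricative [s]. /k/ is a stop between vowels /i/ and /i/, so it spirantizes to the fricative [x]. /t/ is a stop between vowels /e/ and /i/, so it spirantizes to the fricative [s]. /d/ is a stop between vowels /i/ and /e/, so it spirantizes to the fricative [z]. → [posesiixiesize].
/jatiekoozeso/: /t/ is a stop between vowels /a/ and /i/, so it spirantizes to the fricative [s]. /k/ is a stop between vowels /e/ and /o/, so it spirantizes to the fricative [x]. → [jasiexoozeso].
/dopuukepehmuzmidu/: /p/ is a stop between vowels /o/ and /u/, so it spirantizes to the fricative [f]. /k/ is a stop between vowels /u/ and /e/, so it spirantizes to the fricative [x]. /p/ is a stop between vowels /e/ and /e/, so it spirantizes to the fricative [f]. /d/ is a stop between vowels /i/ and /u/, so it spirantizes to the fricative [z]. → [dofuuxefehmuzmizu].
/sifjeweupopatuto/: /p/ is a stop between vowels /u/ and /o/, so it spirantizes to the fricative [f]. /p/ is a stop between vowels /o/ and /a/, so it spirantizes to the fricative [f]. /t/ is a stop between vowels /a/ and /u/, so it spirantizes to the fricative [s]. /t/ is a stop between vowels /u/ and /o/, so it spirantizes to the fricative [s]. → [sifjeweufofasuso].

posesiixiesize, jasiexoozeso, dofuuxefehmuzmizu, sifjeweufofasuso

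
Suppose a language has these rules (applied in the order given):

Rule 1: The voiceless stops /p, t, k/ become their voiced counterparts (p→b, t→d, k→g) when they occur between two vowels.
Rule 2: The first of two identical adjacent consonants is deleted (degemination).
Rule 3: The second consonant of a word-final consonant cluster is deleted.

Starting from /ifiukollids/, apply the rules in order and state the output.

ifiugolid

Rule 1 (intervocalic voicing): /k/ is a voiceless stop between vowels /u/ and /o/, so it voices to [g]. /ifiukollids/ → ifiugollids.
Rule 2 (degemination): /ll/ is a geminate; the first /l/ deletes. /ifiugollids/ → ifiugolids.
Rule 3 (final cluster simplification): /s/ is the second consonant of a word-final cluster /ds/, so it deletes. /ifiugolids/ → ifiugolid.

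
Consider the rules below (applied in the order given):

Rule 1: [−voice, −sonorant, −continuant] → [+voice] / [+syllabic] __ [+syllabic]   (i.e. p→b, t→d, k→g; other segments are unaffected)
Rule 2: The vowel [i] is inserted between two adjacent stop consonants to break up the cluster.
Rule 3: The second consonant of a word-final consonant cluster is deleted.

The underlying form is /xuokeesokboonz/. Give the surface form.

xuogeesokiboon

Rule 1 (intervocalic voicing): /k/ is a voiceless stop between vowels /o/ and /e/, so it voices to [g]. /xuokeesokboonz/ → xuogeesokboonz.
Rule 2 (stop-cluster i-epenthesis): /k/ and /b/ form a stop–stop cluster, so [i] is inserted between them. /xuogeesokboonz/ → xuogeesokiboonz.
Rule 3 (final cluster simplification): /z/ is the second consonant of a word-final cluster /nz/, so it deletes. /xuogeesokiboonz/ → xuogeesokiboon.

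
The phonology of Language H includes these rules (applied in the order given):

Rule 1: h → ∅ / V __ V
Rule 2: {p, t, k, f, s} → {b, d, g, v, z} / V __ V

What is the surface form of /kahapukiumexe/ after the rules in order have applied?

Rule 1 (intervocalic h-deletion): /h/ occurs between vowels /a/ and /a/, so it deletes. /kahapukiumexe/ → kaapukiumexe.
Rule 2 (intervocalic voicing): /p/ is a voiceless obstruent between vowels /a/ and /u/, so it voices to [b]. /k/ is a voiceless obstruent between vowels /u/ and /i/, so it voices to [g]. /kaapukiumexe/ → kaabugiumexe.

kaabugiumexe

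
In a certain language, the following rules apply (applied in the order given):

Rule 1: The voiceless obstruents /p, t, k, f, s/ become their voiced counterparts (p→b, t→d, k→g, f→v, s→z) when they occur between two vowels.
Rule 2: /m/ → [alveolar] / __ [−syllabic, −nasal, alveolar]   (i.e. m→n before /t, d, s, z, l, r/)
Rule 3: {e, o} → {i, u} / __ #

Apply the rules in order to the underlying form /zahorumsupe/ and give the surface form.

zahorunsubi

Rule 1 (intervocalic voicing): /p/ is a voiceless obstruent between vowels /u/ and /e/, so it voices to [b]. /zahorumsupe/ → zahorumsube.
Rule 2 (nasal place assimilation): /m/ precedes the alveolar consonant /s/, so it assimilates in place to [n]. /zahorumsube/ → zahorunsube.
Rule 3 (final vowel raising): /e/ is a mid vowel in word-final position, so it raises to [i]. /zahorunsube/ → zahorunsubi.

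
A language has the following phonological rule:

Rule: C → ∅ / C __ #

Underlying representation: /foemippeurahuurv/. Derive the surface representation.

/v/ is the second consonant of a word-final cluster /rv/, so it deletes.
Surface form: [foemippeurahuur].

foemippeurahuur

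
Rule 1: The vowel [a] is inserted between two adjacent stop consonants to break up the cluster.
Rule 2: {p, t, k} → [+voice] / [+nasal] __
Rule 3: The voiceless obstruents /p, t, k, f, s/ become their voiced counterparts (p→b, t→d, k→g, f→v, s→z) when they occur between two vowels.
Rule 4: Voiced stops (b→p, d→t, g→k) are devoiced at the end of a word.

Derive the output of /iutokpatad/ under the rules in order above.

iudogabadat

Rule 1 (stop-cluster a-epenthesis): /k/ and /p/ form a stop–stop cluster, so [a] is inserted between them. /iutokpatad/ → iutokapatad.
Rule 2 (post-nasal voicing): no segment meets the environment; /iutokapatad/ is unchanged.
Rule 3 (intervocalic voicing): /t/ is a voiceless obstruent between vowels /u/ and /o/, so it voices to [d]. /k/ is a voiceless obstruent between vowels /o/ and /a/, so it voices to [g]. /p/ is a voiceless obstruent between vowels /a/ and /a/, so it voices to [b]. /t/ is a voiceless obstruent between vowels /a/ and /a/, so it voices to [d]. /iutokapatad/ → iudogabadad.
Rule 4 (final devoicing): /d/ is a voiced stop in word-final position, so it devoices to [t]. /iudogabadad/ → iudogabadat.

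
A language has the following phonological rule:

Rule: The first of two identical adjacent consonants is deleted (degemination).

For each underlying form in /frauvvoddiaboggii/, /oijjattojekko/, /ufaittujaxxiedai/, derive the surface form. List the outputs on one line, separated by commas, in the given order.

frauvodiabogii, oijatojeko, ufaitujaxiedai

/frauvvoddiaboggii/: /vv/ is a geminate; the first /v/ deletes. /dd/ is a geminate; the first /d/ deletes. /gg/ is a geminate; the first /g/ deletes. → [frauvodiabogii].
/oijjattojekko/: /jj/ is a geminate; the first /j/ deletes. /tt/ is a geminate; the first /t/ deletes. /kk/ is a geminate; the first /k/ deletes. → [oijatojeko].
/ufaittujaxxiedai/: /tt/ is a geminate; the first /t/ deletes. /xx/ is a geminate; the first /x/ deletes. → [ufaitujaxiedai].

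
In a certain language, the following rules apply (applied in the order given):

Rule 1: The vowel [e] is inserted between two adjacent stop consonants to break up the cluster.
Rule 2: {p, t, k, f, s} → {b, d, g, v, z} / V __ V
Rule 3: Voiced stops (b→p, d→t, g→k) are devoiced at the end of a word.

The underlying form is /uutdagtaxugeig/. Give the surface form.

Rule 1 (stop-cluster e-epenthesis): /t/ and /d/ form a stop–stop cluster, so [e] is inserted between them. /g/ and /t/ form a stop–stop cluster, so [e] is inserted between them. /uutdagtaxugeig/ → uutedagetaxugeig.
Rule 2 (intervocalic voicing): /t/ is a voiceless obstruent between vowels /u/ and /e/, so it voices to [d]. /t/ is a voiceless obstruent between vowels /e/ and /a/, so it voices to [d]. /uutedagetaxugeig/ → uudedagedaxugeig.
Rule 3 (final devoicing): /g/ is a voiced stop in word-final position, so it devoices to [k]. /uudedagedaxugeig/ → uudedagedaxugeik.

uudedagedaxugeik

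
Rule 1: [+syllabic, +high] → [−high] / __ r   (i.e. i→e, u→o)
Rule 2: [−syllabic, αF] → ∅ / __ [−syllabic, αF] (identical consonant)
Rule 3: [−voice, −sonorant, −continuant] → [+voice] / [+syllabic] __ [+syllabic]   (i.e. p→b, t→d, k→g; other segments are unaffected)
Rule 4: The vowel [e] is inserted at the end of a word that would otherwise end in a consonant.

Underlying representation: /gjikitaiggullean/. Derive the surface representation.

Rule 1 (pre-rhotic lowering): no segment meets the environment; /gjikitaiggullean/ is unchanged.
Rule 2 (degemination): /gg/ is a geminate; the first /g/ deletes. /ll/ is a geminate; the first /l/ deletes. /gjikitaiggullean/ → gjikitaigulean.
Rule 3 (intervocalic voicing): /k/ is a voiceless stop between vowels /i/ and /i/, so it voices to [g]. /t/ is a voiceless stop between vowels /i/ and /a/, so it voices to [d]. /gjikitaigulean/ → gjigidaigulean.
Rule 4 (final e-epenthesis): the form ends in the consonant /n/, so [e] is inserted word-finally. /gjigidaigulean/ → gjigidaiguleane.

gjigidaiguleane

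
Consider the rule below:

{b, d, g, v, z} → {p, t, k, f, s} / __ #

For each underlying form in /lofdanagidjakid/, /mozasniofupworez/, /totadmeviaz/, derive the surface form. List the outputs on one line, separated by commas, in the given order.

lofdanagidjakit, mozasniofupwores, totadmevias

/lofdanagidjakid/: /d/ is a voiced obstruent in word-final position, so it devoices to [t]. → [lofdanagidjakit].
/mozasniofupworez/: /z/ is a voiced obstruent in word-final position, so it devoices to [s]. → [mozasniofupwores].
/totadmeviaz/: /z/ is a voiced obstruent in word-final position, so it devoices to [s]. → [totadmevias].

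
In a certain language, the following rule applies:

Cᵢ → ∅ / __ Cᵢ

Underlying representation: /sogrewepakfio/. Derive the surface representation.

No segment of /sogrewepakfio/ meets the structural description of the rule, so the form surfaces unchanged.

sogrewepakfio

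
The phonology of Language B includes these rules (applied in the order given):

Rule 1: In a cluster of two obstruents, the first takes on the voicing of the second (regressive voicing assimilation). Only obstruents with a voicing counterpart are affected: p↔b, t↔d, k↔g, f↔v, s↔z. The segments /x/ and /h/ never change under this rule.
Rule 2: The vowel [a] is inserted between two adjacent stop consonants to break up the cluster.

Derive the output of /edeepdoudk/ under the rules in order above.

edeebadoutak

Rule 1 (regressive voicing assimilation): /p/ precedes the voiced obstruent /d/, so it voices to [b] by assimilation. /d/ precedes the voiceless obstruent /k/, so it devoices to [t] by assimilation. /edeepdoudk/ → edeebdoutk.
Rule 2 (stop-cluster a-epenthesis): /b/ and /d/ form a stop–stop cluster, so [a] is inserted between them. /t/ and /k/ form a stop–stop cluster, so [a] is inserted between them. /edeebdoutk/ → edeebadoutak.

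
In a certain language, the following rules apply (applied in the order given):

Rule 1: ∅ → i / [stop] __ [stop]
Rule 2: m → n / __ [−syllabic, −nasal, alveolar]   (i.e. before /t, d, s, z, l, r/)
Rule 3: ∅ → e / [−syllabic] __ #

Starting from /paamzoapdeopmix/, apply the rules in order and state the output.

paanzoapideopmixe

Rule 1 (stop-cluster i-epenthesis): /p/ and /d/ form a stop–stop cluster, so [i] is inserted between them. /paamzoapdeopmix/ → paamzoapideopmix.
Rule 2 (nasal place assimilation): /m/ precedes the alveolar consonant /z/, so it assimilates in place to [n]. /paamzoapideopmix/ → paanzoapideopmix.
Rule 3 (final e-epenthesis): the form ends in the consonant /x/, so [e] is inserted word-finally. /paanzoapideopmix/ → paanzoapideopmixe.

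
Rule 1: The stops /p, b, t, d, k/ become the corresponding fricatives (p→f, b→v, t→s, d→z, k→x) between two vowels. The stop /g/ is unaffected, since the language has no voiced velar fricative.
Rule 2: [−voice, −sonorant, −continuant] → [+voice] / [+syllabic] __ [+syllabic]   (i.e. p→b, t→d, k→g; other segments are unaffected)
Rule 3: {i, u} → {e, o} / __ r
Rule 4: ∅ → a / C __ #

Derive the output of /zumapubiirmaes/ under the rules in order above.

zumafuviermaesa

Rule 1 (intervocalic spirantization): /p/ is a stop between vowels /a/ and /u/, so it spirantizes to the fricative [f]. /b/ is a stop between vowels /u/ and /i/, so it spirantizes to the fricative [v]. /zumapubiirmaes/ → zumafuviirmaes.
Rule 2 (intervocalic voicing): no segment meets the environment; /zumafuviirmaes/ is unchanged.
Rule 3 (pre-rhotic lowering): /i/ is a high vowel immediately before /r/, so it lowers to [e]. /zumafuviirmaes/ → zumafuviermaes.
Rule 4 (final a-epenthesis): the form ends in the consonant /s/, so [a] is inserted word-finally. /zumafuviermaes/ → zumafuviermaesa.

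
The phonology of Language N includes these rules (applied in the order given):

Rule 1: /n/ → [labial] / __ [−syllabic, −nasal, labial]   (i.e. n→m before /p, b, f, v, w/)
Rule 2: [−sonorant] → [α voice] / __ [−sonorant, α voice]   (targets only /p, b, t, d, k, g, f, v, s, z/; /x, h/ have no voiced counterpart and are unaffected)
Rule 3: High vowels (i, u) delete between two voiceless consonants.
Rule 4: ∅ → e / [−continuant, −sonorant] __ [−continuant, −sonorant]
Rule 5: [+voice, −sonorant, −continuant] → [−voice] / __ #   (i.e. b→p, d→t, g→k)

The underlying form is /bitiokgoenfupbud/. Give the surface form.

bitiogegoemfubebut

Rule 1 (nasal place assimilation): /n/ precedes the labial consonant /f/, so it assimilates in place to [m]. /bitiokgoenfupbud/ → bitiokgoemfupbud.
Rule 2 (regressive voicing assimilation): /k/ precedes the voiced obstruent /g/, so it voices to [g] by assimilation. /p/ precedes the voiced obstruent /b/, so it voices to [b] by assimilation. /bitiokgoemfupbud/ → bitioggoemfubbud.
Rule 3 (high vowel syncope): no segment meets the environment; /bitioggoemfubbud/ is unchanged.
Rule 4 (stop-cluster e-epenthesis): /g/ and /g/ form a stop–stop cluster, so [e] is inserted between them. /b/ and /b/ form a stop–stop cluster, so [e] is inserted between them. /bitioggoemfubbud/ → bitiogegoemfubebud.
Rule 5 (final devoicing): /d/ is a voiced stop in word-final position, so it devoices to [t]. /bitiogegoemfubebud/ → bitiogegoemfubebut.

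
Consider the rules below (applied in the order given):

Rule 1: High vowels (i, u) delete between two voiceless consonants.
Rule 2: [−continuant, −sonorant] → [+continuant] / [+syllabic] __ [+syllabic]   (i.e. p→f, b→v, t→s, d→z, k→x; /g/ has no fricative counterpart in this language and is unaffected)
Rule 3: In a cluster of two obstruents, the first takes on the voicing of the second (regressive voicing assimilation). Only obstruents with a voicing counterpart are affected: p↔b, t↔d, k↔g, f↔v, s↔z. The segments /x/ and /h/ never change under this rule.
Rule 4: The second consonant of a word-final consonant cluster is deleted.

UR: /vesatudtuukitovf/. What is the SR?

vesasuttuuktof

Rule 1 (high vowel syncope): /i/ is a high vowel flanked by voiceless consonants /k/ and /t/, so it deletes. /vesatudtuukitovf/ → vesatudtuuktovf.
Rule 2 (intervocalic spirantization): /t/ is a stop between vowels /a/ and /u/, so it spirantizes to the fricative [s]. /vesatudtuuktovf/ → vesasudtuuktovf.
Rule 3 (regressive voicing assimilation): /d/ precedes the voiceless obstruent /t/, so it devoices to [t] by assimilation. /v/ precedes the voiceless obstruent /f/, so it devoices to [f] by assimilation. /vesasudtuuktovf/ → vesasuttuuktoff.
Rule 4 (final cluster simplification): /f/ is the second consonant of a word-final cluster /ff/, so it deletes. /vesasuttuuktoff/ → vesasuttuuktof.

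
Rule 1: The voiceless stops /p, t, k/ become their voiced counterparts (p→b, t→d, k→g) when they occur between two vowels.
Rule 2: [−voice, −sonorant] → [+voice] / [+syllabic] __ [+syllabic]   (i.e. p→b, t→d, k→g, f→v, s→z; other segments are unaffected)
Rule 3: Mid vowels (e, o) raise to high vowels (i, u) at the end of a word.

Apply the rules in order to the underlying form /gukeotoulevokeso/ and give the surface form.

gugeodoulevogezu

Rule 1 (intervocalic voicing): /k/ is a voiceless stop between vowels /u/ and /e/, so it voices to [g]. /t/ is a voiceless stop between vowels /o/ and /o/, so it voices to [d]. /k/ is a voiceless stop between vowels /o/ and /e/, so it voices to [g]. /gukeotoulevokeso/ → gugeodoulevogeso.
Rule 2 (intervocalic voicing): /s/ is a voiceless obstruent between vowels /e/ and /o/, so it voices to [z]. /gugeodoulevogeso/ → gugeodoulevogezo.
Rule 3 (final vowel raising): /o/ is a mid vowel in word-final position, so it raises to [u]. /gugeodoulevogezo/ → gugeodoulevogezu.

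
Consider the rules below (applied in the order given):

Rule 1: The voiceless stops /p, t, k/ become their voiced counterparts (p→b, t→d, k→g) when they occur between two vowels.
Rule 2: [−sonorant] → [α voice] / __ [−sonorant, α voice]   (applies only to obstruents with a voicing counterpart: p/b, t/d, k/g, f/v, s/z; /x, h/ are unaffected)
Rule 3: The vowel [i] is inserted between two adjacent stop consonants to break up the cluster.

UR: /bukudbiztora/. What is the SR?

bugudibistora

Rule 1 (intervocalic voicing): /k/ is a voiceless stop between vowels /u/ and /u/, so it voices to [g]. /bukudbiztora/ → bugudbiztora.
Rule 2 (regressive voicing assimilation): /z/ precedes the voiceless obstruent /t/, so it devoices to [s] by assimilation. /bugudbiztora/ → bugudbistora.
Rule 3 (stop-cluster i-epenthesis): /d/ and /b/ form a stop–stop cluster, so [i] is inserted between them. /bugudbistora/ → bugudibistora.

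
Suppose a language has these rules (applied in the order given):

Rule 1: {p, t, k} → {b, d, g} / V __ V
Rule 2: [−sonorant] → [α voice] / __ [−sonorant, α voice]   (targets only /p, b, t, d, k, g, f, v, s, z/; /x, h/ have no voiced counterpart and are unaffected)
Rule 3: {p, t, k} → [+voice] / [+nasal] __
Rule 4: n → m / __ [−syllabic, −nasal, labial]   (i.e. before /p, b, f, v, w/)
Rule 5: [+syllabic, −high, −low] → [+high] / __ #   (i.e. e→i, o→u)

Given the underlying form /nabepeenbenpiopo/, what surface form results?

nabebeembembiobu

Rule 1 (intervocalic voicing): /p/ is a voiceless stop between vowels /e/ and /e/, so it voices to [b]. /p/ is a voiceless stop between vowels /o/ and /o/, so it voices to [b]. /nabepeenbenpiopo/ → nabebeenbenpiobo.
Rule 2 (regressive voicing assimilation): no segment meets the environment; /nabebeenbenpiobo/ is unchanged.
Rule 3 (post-nasal voicing): /p/ is a voiceless stop immediately after the nasal /n/, so it voices to [b]. /nabebeenbenpiobo/ → nabebeenbenbiobo.
Rule 4 (nasal place assimilation): /n/ precedes the labial consonant /b/, so it assimilates in place to [m]. /n/ precedes the labial consonant /b/, so it assimilates in place to [m]. /nabebeenbenbiobo/ → nabebeembembiobo.
Rule 5 (final vowel raising): /o/ is a mid vowel in word-final position, so it raises to [u]. /nabebeembembiobo/ → nabebeembembiobu.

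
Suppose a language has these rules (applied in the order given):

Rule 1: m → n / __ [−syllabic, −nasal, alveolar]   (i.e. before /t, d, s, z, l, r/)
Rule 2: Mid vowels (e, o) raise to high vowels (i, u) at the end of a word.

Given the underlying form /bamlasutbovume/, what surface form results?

Rule 1 (nasal place assimilation): /m/ precedes the alveolar consonant /l/, so it assimilates in place to [n]. /bamlasutbovume/ → banlasutbovume.
Rule 2 (final vowel raising): /e/ is a mid vowel in word-final position, so it raises to [i]. /banlasutbovume/ → banlasutbovumi.

banlasutbovumi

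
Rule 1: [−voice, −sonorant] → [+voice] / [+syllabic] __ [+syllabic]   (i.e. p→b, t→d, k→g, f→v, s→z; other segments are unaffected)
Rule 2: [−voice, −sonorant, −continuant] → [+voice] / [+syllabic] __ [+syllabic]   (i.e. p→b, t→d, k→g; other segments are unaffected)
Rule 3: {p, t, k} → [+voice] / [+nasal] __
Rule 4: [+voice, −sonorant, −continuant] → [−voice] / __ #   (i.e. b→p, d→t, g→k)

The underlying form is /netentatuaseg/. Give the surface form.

Rule 1 (intervocalic voicing): /t/ is a voiceless obstruent between vowels /e/ and /e/, so it voices to [d]. /t/ is a voiceless obstruent between vowels /a/ and /u/, so it voices to [d]. /s/ is a voiceless obstruent between vowels /a/ and /e/, so it voices to [z]. /netentatuaseg/ → nedentaduazeg.
Rule 2 (intervocalic voicing): no segment meets the environment; /nedentaduazeg/ is unchanged.
Rule 3 (post-nasal voicing): /t/ is a voiceless stop immediately after the nasal /n/, so it voices to [d]. /nedentaduazeg/ → nedendaduazeg.
Rule 4 (final devoicing): /g/ is a voiced stop in word-final position, so it devoices to [k]. /nedendaduazeg/ → nedendaduazek.

nedendaduazek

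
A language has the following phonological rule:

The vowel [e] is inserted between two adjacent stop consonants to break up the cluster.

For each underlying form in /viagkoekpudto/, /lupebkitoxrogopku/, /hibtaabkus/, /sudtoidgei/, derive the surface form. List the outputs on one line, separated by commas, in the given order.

/viagkoekpudto/: /g/ and /k/ form a stop–stop cluster, so [e] is inserted between them. /k/ and /p/ form a stop–stop cluster, so [e] is inserted between them. /d/ and /t/ form a stop–stop cluster, so [e] is inserted between them. → [viagekoekepudeto].
/lupebkitoxrogopku/: /b/ and /k/ form a stop–stop cluster, so [e] is inserted between them. /p/ and /k/ form a stop–stop cluster, so [e] is inserted between them. → [lupebekitoxrogopeku].
/hibtaabkus/: /b/ and /t/ form a stop–stop cluster, so [e] is inserted between them. /b/ and /k/ form a stop–stop cluster, so [e] is inserted between them. → [hibetaabekus].
/sudtoidgei/: /d/ and /t/ form a stop–stop cluster, so [e] is inserted between them. /d/ and /g/ form a stop–stop cluster, so [e] is inserted between them. → [sudetoidegei].

viagekoekepudeto, lupebekitoxrogopeku, hibetaabekus, sudetoidegei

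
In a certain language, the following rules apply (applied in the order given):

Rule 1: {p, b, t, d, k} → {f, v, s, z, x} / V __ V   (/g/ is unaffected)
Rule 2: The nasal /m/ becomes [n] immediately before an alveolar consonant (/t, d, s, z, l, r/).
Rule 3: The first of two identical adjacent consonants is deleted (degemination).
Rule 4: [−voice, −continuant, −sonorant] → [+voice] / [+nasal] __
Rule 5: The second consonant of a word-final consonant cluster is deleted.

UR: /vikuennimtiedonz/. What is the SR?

Rule 1 (intervocalic spirantization): /k/ is a stop between vowels /i/ and /u/, so it spirantizes to the fricative [x]. /d/ is a stop between vowels /e/ and /o/, so it spirantizes to the fricative [z]. /vikuennimtiedonz/ → vixuennimtiezonz.
Rule 2 (nasal place assimilation): /m/ precedes the alveolar consonant /t/, so it assimilates in place to [n]. /vixuennimtiezonz/ → vixuennintiezonz.
Rule 3 (degemination): /nn/ is a geminate; the first /n/ deletes. /vixuennintiezonz/ → vixuenintiezonz.
Rule 4 (post-nasal voicing): /t/ is a voiceless stop immediately after the nasal /n/, so it voices to [d]. /vixuenintiezonz/ → vixuenindiezonz.
Rule 5 (final cluster simplification): /z/ is the second consonant of a word-final cluster /nz/, so it deletes. /vixuenindiezonz/ → vixuenindiezon.

vixuenindiezon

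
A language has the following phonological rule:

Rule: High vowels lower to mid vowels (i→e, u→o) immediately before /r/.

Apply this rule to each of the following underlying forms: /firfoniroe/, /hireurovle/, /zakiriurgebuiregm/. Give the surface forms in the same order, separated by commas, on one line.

ferfoneroe, hereorovle, zakeriorgebueregm

/firfoniroe/: /i/ is a high vowel immediately before /r/, so it lowers to [e]. /i/ is a high vowel immediately before /r/, so it lowers to [e]. → [ferfoneroe].
/hireurovle/: /i/ is a high vowel immediately before /r/, so it lowers to [e]. /u/ is a high vowel immediately before /r/, so it lowers to [o]. → [hereorovle].
/zakiriurgebuiregm/: /i/ is a high vowel immediately before /r/, so it lowers to [e]. /u/ is a high vowel immediately before /r/, so it lowers to [o]. /i/ is a high vowel immediately before /r/, so it lowers to [e]. → [zakeriorgebueregm].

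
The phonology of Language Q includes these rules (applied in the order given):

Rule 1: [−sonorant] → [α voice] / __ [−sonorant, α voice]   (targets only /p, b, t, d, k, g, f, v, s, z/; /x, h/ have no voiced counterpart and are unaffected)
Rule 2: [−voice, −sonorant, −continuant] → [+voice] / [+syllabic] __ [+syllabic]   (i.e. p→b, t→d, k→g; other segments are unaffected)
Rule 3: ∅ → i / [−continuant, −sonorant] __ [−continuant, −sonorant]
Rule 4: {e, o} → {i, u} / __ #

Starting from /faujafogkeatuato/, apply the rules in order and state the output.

faujafokikeaduadu

Rule 1 (regressive voicing assimilation): /g/ precedes the voiceless obstruent /k/, so it devoices to [k] by assimilation. /faujafogkeatuato/ → faujafokkeatuato.
Rule 2 (intervocalic voicing): /t/ is a voiceless stop between vowels /a/ and /u/, so it voices to [d]. /t/ is a voiceless stop between vowels /a/ and /o/, so it voices to [d]. /faujafokkeatuato/ → faujafokkeaduado.
Rule 3 (stop-cluster i-epenthesis): /k/ and /k/ form a stop–stop cluster, so [i] is inserted between them. /faujafokkeaduado/ → faujafokikeaduado.
Rule 4 (final vowel raising): /o/ is a mid vowel in word-final position, so it raises to [u]. /faujafokikeaduado/ → faujafokikeaduadu.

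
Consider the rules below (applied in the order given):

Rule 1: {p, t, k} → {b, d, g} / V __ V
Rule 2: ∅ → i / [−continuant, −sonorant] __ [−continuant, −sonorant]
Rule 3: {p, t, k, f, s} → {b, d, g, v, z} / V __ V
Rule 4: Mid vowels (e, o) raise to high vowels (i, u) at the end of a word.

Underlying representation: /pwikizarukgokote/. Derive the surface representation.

Rule 1 (intervocalic voicing): /k/ is a voiceless stop between vowels /i/ and /i/, so it voices to [g]. /k/ is a voiceless stop between vowels /o/ and /o/, so it voices to [g]. /t/ is a voiceless stop between vowels /o/ and /e/, so it voices to [d]. /pwikizarukgokote/ → pwigizarukgogode.
Rule 2 (stop-cluster i-epenthesis): /k/ and /g/ form a stop–stop cluster, so [i] is inserted between them. /pwigizarukgogode/ → pwigizarukigogode.
Rule 3 (intervocalic voicing): /k/ is a voiceless obstruent between vowels /u/ and /i/, so it voices to [g]. /pwigizarukigogode/ → pwigizarugigogode.
Rule 4 (final vowel raising): /e/ is a mid vowel in word-final position, so it raises to [i]. /pwigizarugigogode/ → pwigizarugigogodi.

pwigizarugigogodi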